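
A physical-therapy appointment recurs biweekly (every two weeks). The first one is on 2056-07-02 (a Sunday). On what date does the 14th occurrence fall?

2056-12-31

The 14th occurrence is 13 intervals after the first: 13 × 14 = 182 days after 2056-07-02.
July has 31 days — 29 days to the end of July leaves 153.
August has 31 days (122 left).
September has 30 days (92 left).
October has 31 days (61 left).
November has 30 days (31 left).
31 days into December → 2056-12-31.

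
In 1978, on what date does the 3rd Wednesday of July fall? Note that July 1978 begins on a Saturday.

19 July 1978

July 1978 begins on a Saturday, so the first Wednesday is July 5 (4 days later).
The 3rd Wednesday is 2 weeks later: 5 + 14 = 19.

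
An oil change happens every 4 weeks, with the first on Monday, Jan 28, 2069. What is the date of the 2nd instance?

The 2nd occurrence is 1 interval after the first: 1 × 28 = 28 days after Jan 28, 2069.
Jan has 31 days — 3 days to the end of Jan leaves 25.
25 days into Feb → Feb 25, 2069.

Feb 25, 2069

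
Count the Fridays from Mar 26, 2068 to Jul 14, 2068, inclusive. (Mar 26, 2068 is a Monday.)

16

Mar 26, 2068 is a Monday; the first Friday on or after it is Mar 30, 2068 (4 days later).
From Mar 30, 2068 to Jul 14, 2068: 1 + 30 + 31 + 30 + 14 = 106 days (rest of Mar, Apr, May, Jun, Jul).
106 ÷ 7 = 15 full weeks with remainder 1, so 15 more Fridays after the first → 16.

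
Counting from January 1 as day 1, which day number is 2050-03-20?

Days in months before March: 31 + 28 = 59.
Plus 20 days into March → day 79.

79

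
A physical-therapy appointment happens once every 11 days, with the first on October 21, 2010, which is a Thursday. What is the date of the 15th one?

The 15th occurrence is 14 intervals after the first: 14 × 11 = 154 days after October 21, 2010.
October has 31 days — 10 days to the end of October leaves 144.
November has 30 days (114 left).
December has 31 days (83 left).
January has 31 days (52 left).
February has 28 days (24 left).
24 days into March → March 24, 2011.

March 24, 2011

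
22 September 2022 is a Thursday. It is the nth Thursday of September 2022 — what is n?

Day 22 falls in week ⌈22/7⌉ of the month.
Days 1–7 hold the 1st Thursday, 8–14 the 2nd, 15–21 the 3rd, 22–28 the 4th, 29–31 the 5th.
22 is in the range for the 4th.

4th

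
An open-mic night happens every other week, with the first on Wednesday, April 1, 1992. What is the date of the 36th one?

The 36th occurrence is 35 intervals after the first: 35 × 14 = 490 days after April 1, 1992.
April has 30 days — 29 days to the end of April leaves 461.
From end of April to end of 1992 is 245 days (216 left).
January has 31 days (185 left).
February has 28 days (157 left).
March has 31 days (126 left).
April has 30 days (96 left).
May has 31 days (65 left).
June has 30 days (35 left).
July has 31 days (4 left).
4 days into August → August 4, 1993.

August 4, 1993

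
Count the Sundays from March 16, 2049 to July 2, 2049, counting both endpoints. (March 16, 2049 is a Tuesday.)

March 16, 2049 is a Tuesday; the first Sunday on or after it is March 21, 2049 (5 days later).
From March 21, 2049 to July 2, 2049: 10 + 30 + 31 + 30 + 2 = 103 days (rest of March, April, May, June, July).
103 ÷ 7 = 14 full weeks with remainder 5, so 14 more Sundays after the first → 15.

15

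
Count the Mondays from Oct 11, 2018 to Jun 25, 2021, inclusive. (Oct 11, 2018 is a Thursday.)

Oct 11, 2018 is a Thursday; the first Monday on or after it is Oct 15, 2018 (4 days later).
From Oct 15, 2018 to Jun 25, 2021: 77 + 365 + 366 + 176 = 984 days (rest of 2018, 2019, 2020, to Jun 25, 2021 in 2021).
984 ÷ 7 = 140 full weeks with remainder 4, so 140 more Mondays after the first → 141.

141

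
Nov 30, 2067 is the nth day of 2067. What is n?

Days in months before Nov: 31 + 28 + 31 + 30 + 31 + 30 + 31 + 31 + 30 + 31 = 304.
Plus 30 days into Nov → day 334.

334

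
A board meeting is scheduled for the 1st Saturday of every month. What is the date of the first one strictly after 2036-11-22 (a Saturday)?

2036-12-06

November 2036 starts on a Saturday, so its 1st Saturday is 2036-11-01.
That is not after 2036-11-22, so look at December 2036.
December 2036 starts on a Monday, so its 1st Saturday is 2036-12-06 (5 days in).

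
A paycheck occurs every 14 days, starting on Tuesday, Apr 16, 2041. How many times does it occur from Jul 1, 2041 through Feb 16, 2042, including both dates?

Occurrences land 14·i days after Apr 16, 2041 for i = 0, 1, 2, …
Jul 1, 2041 is 76 days after the start; 76 ÷ 14 = 5 remainder 6; since the remainder is 6, round up to i = 6. First occurrence in the window: #7 on Jul 9, 2041 (6×14 = 84 days in).
Feb 16, 2042 is 306 days after the start; 306 ÷ 14 = 21 remainder 12. Last occurrence in the window: #22 on Feb 4, 2042.
Occurrences #7 through #22: 16 in total.

16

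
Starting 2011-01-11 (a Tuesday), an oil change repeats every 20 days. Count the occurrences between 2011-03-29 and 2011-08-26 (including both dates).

8

Occurrences land 20·i days after 2011-01-11 for i = 0, 1, 2, …
2011-03-29 is 77 days after the start; 77 ÷ 20 = 3 remainder 17; since the remainder is 17, round up to i = 4. First occurrence in the window: #5 on 2011-04-01 (4×20 = 80 days in).
2011-08-26 is 227 days after the start; 227 ÷ 20 = 11 remainder 7. Last occurrence in the window: #12 on 2011-08-19.
Occurrences #5 through #12: 8 in total.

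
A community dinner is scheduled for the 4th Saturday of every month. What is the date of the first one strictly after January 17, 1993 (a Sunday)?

January 1993 starts on a Friday; its first Saturday is the 2nd, so the 4th Saturday is the 23rd — January 23, 1993.
January 23, 1993 is after January 17, 1993, so that is the next one.

January 23, 1993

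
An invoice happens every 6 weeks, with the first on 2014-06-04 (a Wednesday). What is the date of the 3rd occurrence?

The 3rd occurrence is 2 intervals after the first: 2 × 42 = 84 days after 2014-06-04.
June has 30 days — 26 days to the end of June leaves 58.
July has 31 days (27 left).
27 days into August → 2014-08-27.

2014-08-27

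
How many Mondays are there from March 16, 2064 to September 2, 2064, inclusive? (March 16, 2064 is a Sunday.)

25

March 16, 2064 is a Sunday; the first Monday on or after it is March 17, 2064 (1 day later).
From March 17, 2064 to September 2, 2064: 14 + 30 + 31 + 30 + 31 + 31 + 2 = 169 days (rest of March, April, May, June, July, August, September).
169 ÷ 7 = 24 full weeks with remainder 1, so 24 more Mondays after the first → 25.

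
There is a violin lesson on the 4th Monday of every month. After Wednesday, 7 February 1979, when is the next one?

February 1979 starts on a Thursday; its first Monday is the 5th, so the 4th Monday is the 26th — 26 February 1979.
26 February 1979 is after 7 February 1979, so that is the next one.

26 February 1979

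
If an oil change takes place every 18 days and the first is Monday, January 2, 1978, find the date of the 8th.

May 8, 1978

The 8th occurrence is 7 intervals after the first: 7 × 18 = 126 days after January 2, 1978.
January has 31 days — 29 days to the end of January leaves 97.
February has 28 days (69 left).
March has 31 days (38 left).
April has 30 days (8 left).
8 days into May → May 8, 1978.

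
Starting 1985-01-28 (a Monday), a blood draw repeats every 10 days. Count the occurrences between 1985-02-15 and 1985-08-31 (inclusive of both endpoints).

20

Occurrences land 10·i days after 1985-01-28 for i = 0, 1, 2, …
1985-02-15 is 18 days after the start; 18 ÷ 10 = 1 remainder 8; since the remainder is 8, round up to i = 2. First occurrence in the window: #3 on 1985-02-17 (2×10 = 20 days in).
1985-08-31 is 215 days after the start; 215 ÷ 10 = 21 remainder 5. Last occurrence in the window: #22 on 1985-08-26.
Occurrences #3 through #22: 20 in total.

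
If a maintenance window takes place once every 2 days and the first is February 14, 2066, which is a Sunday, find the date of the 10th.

The 10th occurrence is 9 intervals after the first: 9 × 2 = 18 days after February 14, 2066.
February has 28 days — 14 days to the end of February leaves 4.
4 days into March → March 4, 2066.

March 4, 2066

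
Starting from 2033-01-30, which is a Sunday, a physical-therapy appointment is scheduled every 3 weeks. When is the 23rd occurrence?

2034-05-07

The 23rd occurrence is 22 intervals after the first: 22 × 21 = 462 days after 2033-01-30.
January has 31 days — 1 day to the end of January leaves 461.
From end of January to end of 2033 is 334 days (127 left).
January has 31 days (96 left).
February has 28 days (68 left).
March has 31 days (37 left).
April has 30 days (7 left).
7 days into May → 2034-05-07.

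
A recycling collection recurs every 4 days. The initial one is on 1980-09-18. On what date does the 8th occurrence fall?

The 8th occurrence is 7 intervals after the first: 7 × 4 = 28 days after 1980-09-18.
September has 30 days — 12 days to the end of September leaves 16.
16 days into October → 1980-10-16.

1980-10-16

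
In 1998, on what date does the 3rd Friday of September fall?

The first Friday of September 1998 is September 4.
The 3rd Friday is 2 weeks later: 4 + 14 = 18.

18 September 1998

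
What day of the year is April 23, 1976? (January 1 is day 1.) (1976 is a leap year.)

Days in months before April: 31 + 29 + 31 = 91.
Plus 23 days into April → day 114.

114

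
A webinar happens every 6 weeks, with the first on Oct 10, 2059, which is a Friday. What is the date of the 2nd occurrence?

The 2nd occurrence is 1 interval after the first: 1 × 42 = 42 days after Oct 10, 2059.
Oct has 31 days — 21 days to the end of Oct leaves 21.
21 days into Nov → Nov 21, 2059.

Nov 21, 2059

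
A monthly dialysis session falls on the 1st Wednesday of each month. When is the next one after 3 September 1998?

7 October 1998

September 1998 starts on a Tuesday, so its 1st Wednesday is 2 September 1998 (1 day in).
That is not after 3 September 1998, so look at October 1998.
October 1998 starts on a Thursday, so its 1st Wednesday is 7 October 1998 (6 days in).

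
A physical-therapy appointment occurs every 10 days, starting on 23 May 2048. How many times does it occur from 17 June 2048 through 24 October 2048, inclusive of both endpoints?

Occurrences land 10·i days after 23 May 2048 for i = 0, 1, 2, …
17 June 2048 is 25 days after the start; 25 ÷ 10 = 2 remainder 5; since the remainder is 5, round up to i = 3. First occurrence in the window: #4 on 22 June 2048 (3×10 = 30 days in).
24 October 2048 is 154 days after the start; 154 ÷ 10 = 15 remainder 4. Last occurrence in the window: #16 on 20 October 2048.
Occurrences #4 through #16: 13 in total.

13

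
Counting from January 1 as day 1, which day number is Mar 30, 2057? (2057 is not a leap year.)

Days in months before Mar: 31 + 28 = 59.
Plus 30 days into Mar → day 89.

89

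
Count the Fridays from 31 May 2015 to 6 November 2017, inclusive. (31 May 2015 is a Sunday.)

31 May 2015 is a Sunday; the first Friday on or after it is 5 June 2015 (5 days later).
From 5 June 2015 to 6 November 2017: 209 + 366 + 310 = 885 days (rest of 2015, 2016, to 6 November 2017 in 2017).
885 ÷ 7 = 126 full weeks with remainder 3, so 126 more Fridays after the first → 127.

127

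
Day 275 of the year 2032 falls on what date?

Oct 1, 2032

Jan has 31 days (275 − 31 = 244 remain).
Feb has 29 days (244 − 29 = 215 remain).
Mar has 31 days (215 − 31 = 184 remain).
Apr has 30 days (184 − 30 = 154 remain).
May has 31 days (154 − 31 = 123 remain).
Jun has 30 days (123 − 30 = 93 remain).
Jul has 31 days (93 − 31 = 62 remain).
Aug has 31 days (62 − 31 = 31 remain).
Sep has 30 days (31 − 30 = 1 remain).
1 into Oct → Oct 1.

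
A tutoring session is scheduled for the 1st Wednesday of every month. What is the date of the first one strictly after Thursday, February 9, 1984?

February 1984 starts on a Wednesday, so its 1st Wednesday is February 1, 1984.
That is not after February 9, 1984, so look at March 1984.
March 1984 starts on a Thursday, so its 1st Wednesday is March 7, 1984 (6 days in).

March 7, 1984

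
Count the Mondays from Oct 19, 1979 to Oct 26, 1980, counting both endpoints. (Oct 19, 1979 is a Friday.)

53

Oct 19, 1979 is a Friday; the first Monday on or after it is Oct 22, 1979 (3 days later).
From Oct 22, 1979 to Oct 26, 1980: 70 + 300 = 370 days (rest of 1979, to Oct 26, 1980 in 1980).
370 ÷ 7 = 52 full weeks with remainder 6, so 52 more Mondays after the first → 53.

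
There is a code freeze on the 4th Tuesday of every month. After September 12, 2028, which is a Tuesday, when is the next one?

September 2028 starts on a Friday; its first Tuesday is the 5th, so the 4th Tuesday is the 26th — September 26, 2028.
September 26, 2028 is after September 12, 2028, so that is the next one.

September 26, 2028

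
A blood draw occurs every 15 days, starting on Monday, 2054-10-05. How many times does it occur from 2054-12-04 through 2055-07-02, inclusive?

15

Occurrences land 15·i days after 2054-10-05 for i = 0, 1, 2, …
2054-12-04 is 60 days after the start; 60 ÷ 15 = 4 remainder 0. First occurrence in the window: #5 on 2054-12-04 (4×15 = 60 days in).
2055-07-02 is 270 days after the start; 270 ÷ 15 = 18 remainder 0. Last occurrence in the window: #19 on 2055-07-02.
Occurrences #5 through #19: 15 in total.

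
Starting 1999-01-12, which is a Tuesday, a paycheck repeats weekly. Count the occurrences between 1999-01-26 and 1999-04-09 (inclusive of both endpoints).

11

Occurrences land 7·i days after 1999-01-12 for i = 0, 1, 2, …
1999-01-26 is 14 days after the start; 14 ÷ 7 = 2 remainder 0. First occurrence in the window: #3 on 1999-01-26 (2×7 = 14 days in).
1999-04-09 is 87 days after the start; 87 ÷ 7 = 12 remainder 3. Last occurrence in the window: #13 on 1999-04-06.
Occurrences #3 through #13: 11 in total.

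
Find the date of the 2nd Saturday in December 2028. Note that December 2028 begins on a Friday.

9 December 2028

December 2028 begins on a Friday, so the first Saturday is December 2 (1 day later).
The 2nd Saturday is 1 weeks later: 2 + 7 = 9.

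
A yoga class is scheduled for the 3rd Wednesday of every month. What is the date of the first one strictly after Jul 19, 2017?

Jul 2017 starts on a Saturday; its first Wednesday is the 5th, so the 3rd Wednesday is the 19th — Jul 19, 2017.
That is not after Jul 19, 2017, so look at Aug 2017.
Aug 2017 starts on a Tuesday; its first Wednesday is the 2nd, so the 3rd Wednesday is the 16th — Aug 16, 2017.

Aug 16, 2017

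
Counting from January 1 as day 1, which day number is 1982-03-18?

77

Days in months before March: 31 + 28 = 59.
Plus 18 days into March → day 77.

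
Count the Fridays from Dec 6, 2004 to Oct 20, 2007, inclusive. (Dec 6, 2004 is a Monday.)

Dec 6, 2004 is a Monday; the first Friday on or after it is Dec 10, 2004 (4 days later).
From Dec 10, 2004 to Oct 20, 2007: 21 + 365 + 365 + 293 = 1044 days (rest of 2004, 2005, 2006, to Oct 20, 2007 in 2007).
1044 ÷ 7 = 149 full weeks with remainder 1, so 149 more Fridays after the first → 150.

150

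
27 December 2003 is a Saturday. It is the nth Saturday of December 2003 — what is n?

Day 27 falls in week ⌈27/7⌉ of the month.
Days 1–7 hold the 1st Saturday, 8–14 the 2nd, 15–21 the 3rd, 22–28 the 4th, 29–31 the 5th.
27 is in the range for the 4th.

4th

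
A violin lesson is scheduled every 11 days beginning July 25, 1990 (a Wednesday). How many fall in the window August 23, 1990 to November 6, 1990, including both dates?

7

Occurrences land 11·i days after July 25, 1990 for i = 0, 1, 2, …
August 23, 1990 is 29 days after the start; 29 ÷ 11 = 2 remainder 7; since the remainder is 7, round up to i = 3. First occurrence in the window: #4 on August 27, 1990 (3×11 = 33 days in).
November 6, 1990 is 104 days after the start; 104 ÷ 11 = 9 remainder 5. Last occurrence in the window: #10 on November 1, 1990.
Occurrences #4 through #10: 7 in total.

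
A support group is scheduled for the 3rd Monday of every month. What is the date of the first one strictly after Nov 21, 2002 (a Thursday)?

Dec 16, 2002

Nov 2002 starts on a Friday; its first Monday is the 4th, so the 3rd Monday is the 18th — Nov 18, 2002.
That is not after Nov 21, 2002, so look at Dec 2002.
Dec 2002 starts on a Sunday; its first Monday is the 2nd, so the 3rd Monday is the 16th — Dec 16, 2002.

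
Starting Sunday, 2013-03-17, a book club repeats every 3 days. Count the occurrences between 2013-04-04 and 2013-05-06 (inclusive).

11

Occurrences land 3·i days after 2013-03-17 for i = 0, 1, 2, …
2013-04-04 is 18 days after the start; 18 ÷ 3 = 6 remainder 0. First occurrence in the window: #7 on 2013-04-04 (6×3 = 18 days in).
2013-05-06 is 50 days after the start; 50 ÷ 3 = 16 remainder 2. Last occurrence in the window: #17 on 2013-05-04.
Occurrences #7 through #17: 11 in total.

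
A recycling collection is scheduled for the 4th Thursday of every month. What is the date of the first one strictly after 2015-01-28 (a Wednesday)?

2015-02-26

January 2015 starts on a Thursday; its first Thursday is the 1st, so the 4th Thursday is the 22nd — 2015-01-22.
That is not after 2015-01-28, so look at February 2015.
February 2015 starts on a Sunday; its first Thursday is the 5th, so the 4th Thursday is the 26th — 2015-02-26.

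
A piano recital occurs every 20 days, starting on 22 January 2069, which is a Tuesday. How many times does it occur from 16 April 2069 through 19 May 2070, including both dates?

Occurrences land 20·i days after 22 January 2069 for i = 0, 1, 2, …
16 April 2069 is 84 days after the start; 84 ÷ 20 = 4 remainder 4; since the remainder is 4, round up to i = 5. First occurrence in the window: #6 on 2 May 2069 (5×20 = 100 days in).
19 May 2070 is 482 days after the start; 482 ÷ 20 = 24 remainder 2. Last occurrence in the window: #25 on 17 May 2070.
Occurrences #6 through #25: 20 in total.

20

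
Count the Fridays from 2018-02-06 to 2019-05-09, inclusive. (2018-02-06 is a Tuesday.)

2018-02-06 is a Tuesday; the first Friday on or after it is 2018-02-09 (3 days later).
From 2018-02-09 to 2019-05-09: 325 + 129 = 454 days (rest of 2018, to 2019-05-09 in 2019).
454 ÷ 7 = 64 full weeks with remainder 6, so 64 more Fridays after the first → 65.

65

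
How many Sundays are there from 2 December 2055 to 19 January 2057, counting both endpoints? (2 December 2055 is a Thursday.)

2 December 2055 is a Thursday; the first Sunday on or after it is 5 December 2055 (3 days later).
From 5 December 2055 to 19 January 2057: 26 + 366 + 19 = 411 days (rest of 2055, 2056, to 19 January 2057 in 2057).
411 ÷ 7 = 58 full weeks with remainder 5, so 58 more Sundays after the first → 59.

59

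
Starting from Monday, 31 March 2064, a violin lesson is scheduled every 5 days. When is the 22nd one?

The 22nd occurrence is 21 intervals after the first: 21 × 5 = 105 days after 31 March 2064.
March has 31 days — 0 days to the end of March leaves 105.
April has 30 days (75 left).
May has 31 days (44 left).
June has 30 days (14 left).
14 days into July → 14 July 2064.

14 July 2064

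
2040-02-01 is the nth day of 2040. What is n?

32

Days in months before February: 31 = 31.
Plus 1 day into February → day 32.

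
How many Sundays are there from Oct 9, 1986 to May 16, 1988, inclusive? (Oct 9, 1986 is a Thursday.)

84

Oct 9, 1986 is a Thursday; the first Sunday on or after it is Oct 12, 1986 (3 days later).
From Oct 12, 1986 to May 16, 1988: 80 + 365 + 137 = 582 days (rest of 1986, 1987, to May 16, 1988 in 1988).
582 ÷ 7 = 83 full weeks with remainder 1, so 83 more Sundays after the first → 84.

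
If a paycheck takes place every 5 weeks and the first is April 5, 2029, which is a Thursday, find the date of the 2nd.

May 10, 2029

The 2nd occurrence is 1 interval after the first: 1 × 35 = 35 days after April 5, 2029.
April has 30 days — 25 days to the end of April leaves 10.
10 days into May → May 10, 2029.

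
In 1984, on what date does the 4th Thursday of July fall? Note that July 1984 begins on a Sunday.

July 1984 begins on a Sunday, so the first Thursday is July 5 (4 days later).
The 4th Thursday is 3 weeks later: 5 + 21 = 26.

26 July 1984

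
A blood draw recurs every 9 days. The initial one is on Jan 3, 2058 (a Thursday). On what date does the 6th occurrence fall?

The 6th occurrence is 5 intervals after the first: 5 × 9 = 45 days after Jan 3, 2058.
Jan has 31 days — 28 days to the end of Jan leaves 17.
17 days into Feb → Feb 17, 2058.

Feb 17, 2058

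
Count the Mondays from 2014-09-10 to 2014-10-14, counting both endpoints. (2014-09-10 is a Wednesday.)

5

2014-09-10 is a Wednesday; the first Monday on or after it is 2014-09-15 (5 days later).
From 2014-09-15 to 2014-10-14: 15 + 14 = 29 days (rest of September, October).
29 ÷ 7 = 4 full weeks with remainder 1, so 4 more Mondays after the first → 5.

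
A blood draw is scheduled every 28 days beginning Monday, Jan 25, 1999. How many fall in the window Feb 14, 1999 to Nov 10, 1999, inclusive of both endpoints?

Occurrences land 28·i days after Jan 25, 1999 for i = 0, 1, 2, …
Feb 14, 1999 is 20 days after the start; 20 ÷ 28 = 0 remainder 20; since the remainder is 20, round up to i = 1. First occurrence in the window: #2 on Feb 22, 1999 (1×28 = 28 days in).
Nov 10, 1999 is 289 days after the start; 289 ÷ 28 = 10 remainder 9. Last occurrence in the window: #11 on Nov 1, 1999.
Occurrences #2 through #11: 10 in total.

10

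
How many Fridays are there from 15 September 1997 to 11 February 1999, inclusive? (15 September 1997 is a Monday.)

73

15 September 1997 is a Monday; the first Friday on or after it is 19 September 1997 (4 days later).
From 19 September 1997 to 11 February 1999: 103 + 365 + 42 = 510 days (rest of 1997, 1998, to 11 February 1999 in 1999).
510 ÷ 7 = 72 full weeks with remainder 6, so 72 more Fridays after the first → 73.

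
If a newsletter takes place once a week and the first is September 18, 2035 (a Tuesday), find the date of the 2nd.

The 2nd occurrence is 1 interval after the first: 1 × 7 = 7 days after September 18, 2035.
7 days later is September 25, 2035.

September 25, 2035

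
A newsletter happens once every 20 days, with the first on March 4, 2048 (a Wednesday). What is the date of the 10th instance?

August 31, 2048

The 10th occurrence is 9 intervals after the first: 9 × 20 = 180 days after March 4, 2048.
March has 31 days — 27 days to the end of March leaves 153.
April has 30 days (123 left).
May has 31 days (92 left).
June has 30 days (62 left).
July has 31 days (31 left).
31 days into August → August 31, 2048.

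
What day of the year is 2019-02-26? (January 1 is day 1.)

Days in months before February: 31 = 31.
Plus 26 days into February → day 57.

57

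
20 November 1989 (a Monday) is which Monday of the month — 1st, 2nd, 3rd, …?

Day 20 falls in week ⌈20/7⌉ of the month.
Days 1–7 hold the 1st Monday, 8–14 the 2nd, 15–21 the 3rd, 22–28 the 4th, 29–31 the 5th.
20 is in the range for the 3rd.

3rd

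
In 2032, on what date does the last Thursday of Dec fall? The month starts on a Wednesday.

Dec 2032 begins on a Wednesday, so the first Thursday is Dec 2 (1 day later).
Dec 2032 has 31 days. Adding weeks: 2, 9, 16, 23, 30 — the last one ≤ 31 is the 30th.

Dec 30, 2032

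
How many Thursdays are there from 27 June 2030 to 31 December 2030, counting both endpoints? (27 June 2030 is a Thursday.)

27 June 2030 is a Thursday; the first Thursday on or after it is 27 June 2030.
From 27 June 2030 to 31 December 2030: 3 + 31 + 31 + 30 + 31 + 30 + 31 = 187 days (rest of June, July, August, September, October, November, December).
187 ÷ 7 = 26 full weeks with remainder 5, so 26 more Thursdays after the first → 27.

27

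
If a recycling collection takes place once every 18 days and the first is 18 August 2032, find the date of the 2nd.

5 September 2032

The 2nd occurrence is 1 interval after the first: 1 × 18 = 18 days after 18 August 2032.
August has 31 days — 13 days to the end of August leaves 5.
5 days into September → 5 September 2032.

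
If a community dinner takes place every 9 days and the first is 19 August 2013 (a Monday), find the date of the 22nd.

The 22nd occurrence is 21 intervals after the first: 21 × 9 = 189 days after 19 August 2013.
August has 31 days — 12 days to the end of August leaves 177.
September has 30 days (147 left).
October has 31 days (116 left).
November has 30 days (86 left).
December has 31 days (55 left).
January has 31 days (24 left).
24 days into February → 24 February 2014.

24 February 2014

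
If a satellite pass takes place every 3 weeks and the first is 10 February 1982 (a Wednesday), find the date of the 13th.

The 13th occurrence is 12 intervals after the first: 12 × 21 = 252 days after 10 February 1982.
February has 28 days — 18 days to the end of February leaves 234.
March has 31 days (203 left).
April has 30 days (173 left).
May has 31 days (142 left).
June has 30 days (112 left).
July has 31 days (81 left).
August has 31 days (50 left).
September has 30 days (20 left).
20 days into October → 20 October 1982.

20 October 1982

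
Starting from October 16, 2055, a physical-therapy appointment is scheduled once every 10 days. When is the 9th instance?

January 4, 2056

The 9th occurrence is 8 intervals after the first: 8 × 10 = 80 days after October 16, 2055.
October has 31 days — 15 days to the end of October leaves 65.
November has 30 days (35 left).
December has 31 days (4 left).
4 days into January → January 4, 2056.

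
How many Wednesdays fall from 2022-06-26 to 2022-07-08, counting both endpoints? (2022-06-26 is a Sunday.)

2022-06-26 is a Sunday; the first Wednesday on or after it is 2022-06-29 (3 days later).
From 2022-06-29 to 2022-07-08: 1 + 8 = 9 days (rest of June, July).
9 ÷ 7 = 1 full weeks with remainder 2, so 1 more Wednesdays after the first → 2.

2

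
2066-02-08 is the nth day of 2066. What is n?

39

Days in months before February: 31 = 31.
Plus 8 days into February → day 39.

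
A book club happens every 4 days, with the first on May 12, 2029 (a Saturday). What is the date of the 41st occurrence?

The 41st occurrence is 40 intervals after the first: 40 × 4 = 160 days after May 12, 2029.
May has 31 days — 19 days to the end of May leaves 141.
June has 30 days (111 left).
July has 31 days (80 left).
August has 31 days (49 left).
September has 30 days (19 left).
19 days into October → October 19, 2029.

October 19, 2029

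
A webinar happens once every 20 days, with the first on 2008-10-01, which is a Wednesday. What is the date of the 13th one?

2009-05-29

The 13th occurrence is 12 intervals after the first: 12 × 20 = 240 days after 2008-10-01.
October has 31 days — 30 days to the end of October leaves 210.
November has 30 days (180 left).
December has 31 days (149 left).
January has 31 days (118 left).
February has 28 days (90 left).
March has 31 days (59 left).
April has 30 days (29 left).
29 days into May → 2009-05-29.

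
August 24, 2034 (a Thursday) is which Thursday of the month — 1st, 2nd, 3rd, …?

Day 24 falls in week ⌈24/7⌉ of the month.
Days 1–7 hold the 1st Thursday, 8–14 the 2nd, 15–21 the 3rd, 22–28 the 4th, 29–31 the 5th.
24 is in the range for the 4th.

4th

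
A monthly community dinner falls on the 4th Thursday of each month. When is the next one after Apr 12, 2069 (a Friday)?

Apr 25, 2069

Apr 2069 starts on a Monday; its first Thursday is the 4th, so the 4th Thursday is the 25th — Apr 25, 2069.
Apr 25, 2069 is after Apr 12, 2069, so that is the next one.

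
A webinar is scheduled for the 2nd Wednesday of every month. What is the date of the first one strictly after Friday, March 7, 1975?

March 1975 starts on a Saturday; its first Wednesday is the 5th, so the 2nd Wednesday is the 12th — March 12, 1975.
March 12, 1975 is after March 7, 1975, so that is the next one.

March 12, 1975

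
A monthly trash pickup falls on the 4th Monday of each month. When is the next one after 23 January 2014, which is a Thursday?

27 January 2014

January 2014 starts on a Wednesday; its first Monday is the 6th, so the 4th Monday is the 27th — 27 January 2014.
27 January 2014 is after 23 January 2014, so that is the next one.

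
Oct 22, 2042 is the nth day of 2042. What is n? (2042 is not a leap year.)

295

Days in months before Oct: 31 + 28 + 31 + 30 + 31 + 30 + 31 + 31 + 30 = 273.
Plus 22 days into Oct → day 295.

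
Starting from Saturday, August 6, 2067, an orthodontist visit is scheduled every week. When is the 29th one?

February 18, 2068

The 29th occurrence is 28 intervals after the first: 28 × 7 = 196 days after August 6, 2067.
August has 31 days — 25 days to the end of August leaves 171.
September has 30 days (141 left).
October has 31 days (110 left).
November has 30 days (80 left).
December has 31 days (49 left).
January has 31 days (18 left).
18 days into February → February 18, 2068.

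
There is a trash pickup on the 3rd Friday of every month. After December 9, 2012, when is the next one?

December 2012 starts on a Saturday; its first Friday is the 7th, so the 3rd Friday is the 21st — December 21, 2012.
December 21, 2012 is after December 9, 2012, so that is the next one.

December 21, 2012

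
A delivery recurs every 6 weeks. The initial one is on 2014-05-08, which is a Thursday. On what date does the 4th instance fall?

The 4th occurrence is 3 intervals after the first: 3 × 42 = 126 days after 2014-05-08.
May has 31 days — 23 days to the end of May leaves 103.
June has 30 days (73 left).
July has 31 days (42 left).
August has 31 days (11 left).
11 days into September → 2014-09-11.

2014-09-11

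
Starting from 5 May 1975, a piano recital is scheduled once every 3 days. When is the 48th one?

The 48th occurrence is 47 intervals after the first: 47 × 3 = 141 days after 5 May 1975.
May has 31 days — 26 days to the end of May leaves 115.
June has 30 days (85 left).
July has 31 days (54 left).
August has 31 days (23 left).
23 days into September → 23 September 1975.

23 September 1975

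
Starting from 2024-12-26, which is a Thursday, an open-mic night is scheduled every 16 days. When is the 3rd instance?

The 3rd occurrence is 2 intervals after the first: 2 × 16 = 32 days after 2024-12-26.
December has 31 days — 5 days to the end of December leaves 27.
27 days into January → 2025-01-27.

2025-01-27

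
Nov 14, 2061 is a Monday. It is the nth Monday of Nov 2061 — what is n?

Day 14 falls in week ⌈14/7⌉ of the month.
Days 1–7 hold the 1st Monday, 8–14 the 2nd, 15–21 the 3rd, 22–28 the 4th, 29–31 the 5th.
14 is in the range for the 2nd.

2nd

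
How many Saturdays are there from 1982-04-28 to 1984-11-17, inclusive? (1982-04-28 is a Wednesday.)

134

1982-04-28 is a Wednesday; the first Saturday on or after it is 1982-05-01 (3 days later).
From 1982-05-01 to 1984-11-17: 244 + 365 + 322 = 931 days (rest of 1982, 1983, to 1984-11-17 in 1984).
931 ÷ 7 = 133 full weeks with remainder 0, so 133 more Saturdays after the first → 134.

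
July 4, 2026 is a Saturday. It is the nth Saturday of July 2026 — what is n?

Day 4 falls in week ⌈4/7⌉ of the month.
Days 1–7 hold the 1st Saturday, 8–14 the 2nd, 15–21 the 3rd, 22–28 the 4th, 29–31 the 5th.
4 is in the range for the 1st.

1st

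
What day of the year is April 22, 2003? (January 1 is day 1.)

Days in months before April: 31 + 28 + 31 = 90.
Plus 22 days into April → day 112.

112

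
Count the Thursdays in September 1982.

1982-09-01 is a Wednesday; the first Thursday on or after it is 1982-09-02 (1 day later).
From 1982-09-02 to 1982-09-30 is 30 − 2 = 28 days.
28 ÷ 7 = 4 full weeks with remainder 0, so 4 more Thursdays after the first → 5.

5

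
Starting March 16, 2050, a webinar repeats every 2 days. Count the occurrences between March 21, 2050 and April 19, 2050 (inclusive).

15

Occurrences land 2·i days after March 16, 2050 for i = 0, 1, 2, …
March 21, 2050 is 5 days after the start; 5 ÷ 2 = 2 remainder 1; since the remainder is 1, round up to i = 3. First occurrence in the window: #4 on March 22, 2050 (3×2 = 6 days in).
April 19, 2050 is 34 days after the start; 34 ÷ 2 = 17 remainder 0. Last occurrence in the window: #18 on April 19, 2050.
Occurrences #4 through #18: 15 in total.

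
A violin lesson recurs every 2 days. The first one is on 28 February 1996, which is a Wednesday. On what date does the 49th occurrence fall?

The 49th occurrence is 48 intervals after the first: 48 × 2 = 96 days after 28 February 1996.
February has 29 days — 1 day to the end of February leaves 95.
March has 31 days (64 left).
April has 30 days (34 left).
May has 31 days (3 left).
3 days into June → 3 June 1996.

3 June 1996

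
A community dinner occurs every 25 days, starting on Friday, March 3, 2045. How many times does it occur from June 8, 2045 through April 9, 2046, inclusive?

Occurrences land 25·i days after March 3, 2045 for i = 0, 1, 2, …
June 8, 2045 is 97 days after the start; 97 ÷ 25 = 3 remainder 22; since the remainder is 22, round up to i = 4. First occurrence in the window: #5 on June 11, 2045 (4×25 = 100 days in).
April 9, 2046 is 402 days after the start; 402 ÷ 25 = 16 remainder 2. Last occurrence in the window: #17 on April 7, 2046.
Occurrences #5 through #17: 13 in total.

13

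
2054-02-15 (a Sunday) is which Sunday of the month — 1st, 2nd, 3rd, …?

3rd

Day 15 falls in week ⌈15/7⌉ of the month.
Days 1–7 hold the 1st Sunday, 8–14 the 2nd, 15–21 the 3rd, 22–28 the 4th, 29–31 the 5th.
15 is in the range for the 3rd.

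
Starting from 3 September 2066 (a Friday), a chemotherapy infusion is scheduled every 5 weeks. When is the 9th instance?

10 June 2067

The 9th occurrence is 8 intervals after the first: 8 × 35 = 280 days after 3 September 2066.
September has 30 days — 27 days to the end of September leaves 253.
October has 31 days (222 left).
November has 30 days (192 left).
December has 31 days (161 left).
January has 31 days (130 left).
February has 28 days (102 left).
March has 31 days (71 left).
April has 30 days (41 left).
May has 31 days (10 left).
10 days into June → 10 June 2067.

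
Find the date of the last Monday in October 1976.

25 October 1976

October 1976 begins on a Friday, so the first Monday is October 4 (3 days later).
October 1976 has 31 days. Adding weeks: 4, 11, 18, 25 — the last one ≤ 31 is the 25th.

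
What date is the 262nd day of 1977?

January has 31 days (262 − 31 = 231 remain).
February has 28 days (231 − 28 = 203 remain).
March has 31 days (203 − 31 = 172 remain).
April has 30 days (172 − 30 = 142 remain).
May has 31 days (142 − 31 = 111 remain).
June has 30 days (111 − 30 = 81 remain).
July has 31 days (81 − 31 = 50 remain).
August has 31 days (50 − 31 = 19 remain).
19 into September → September 19.

September 19, 1977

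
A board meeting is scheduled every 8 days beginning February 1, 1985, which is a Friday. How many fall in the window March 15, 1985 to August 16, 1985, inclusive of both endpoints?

19

Occurrences land 8·i days after February 1, 1985 for i = 0, 1, 2, …
March 15, 1985 is 42 days after the start; 42 ÷ 8 = 5 remainder 2; since the remainder is 2, round up to i = 6. First occurrence in the window: #7 on March 21, 1985 (6×8 = 48 days in).
August 16, 1985 is 196 days after the start; 196 ÷ 8 = 24 remainder 4. Last occurrence in the window: #25 on August 12, 1985.
Occurrences #7 through #25: 19 in total.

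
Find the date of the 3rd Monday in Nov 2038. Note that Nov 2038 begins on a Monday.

Nov 15, 2038

Nov 2038 begins on a Monday, so the first Monday is Nov 1.
The 3rd Monday is 2 weeks later: 1 + 14 = 15.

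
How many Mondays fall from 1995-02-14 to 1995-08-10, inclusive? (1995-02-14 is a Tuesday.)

25

1995-02-14 is a Tuesday; the first Monday on or after it is 1995-02-20 (6 days later).
From 1995-02-20 to 1995-08-10: 8 + 31 + 30 + 31 + 30 + 31 + 10 = 171 days (rest of February, March, April, May, June, July, August).
171 ÷ 7 = 24 full weeks with remainder 3, so 24 more Mondays after the first → 25.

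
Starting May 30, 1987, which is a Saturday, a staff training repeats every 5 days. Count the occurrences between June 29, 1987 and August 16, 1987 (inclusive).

Occurrences land 5·i days after May 30, 1987 for i = 0, 1, 2, …
June 29, 1987 is 30 days after the start; 30 ÷ 5 = 6 remainder 0. First occurrence in the window: #7 on June 29, 1987 (6×5 = 30 days in).
August 16, 1987 is 78 days after the start; 78 ÷ 5 = 15 remainder 3. Last occurrence in the window: #16 on August 13, 1987.
Occurrences #7 through #16: 10 in total.

10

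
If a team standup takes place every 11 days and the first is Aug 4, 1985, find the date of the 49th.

The 49th occurrence is 48 intervals after the first: 48 × 11 = 528 days after Aug 4, 1985.
Aug has 31 days — 27 days to the end of Aug leaves 501.
From end of Aug to end of 1985 is 122 days (379 left).
1986 has 365 days (14 left).
14 days into Jan → Jan 14, 1987.

Jan 14, 1987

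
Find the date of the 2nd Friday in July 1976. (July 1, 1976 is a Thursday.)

July 1976 begins on a Thursday, so the first Friday is July 2 (1 day later).
The 2nd Friday is 1 weeks later: 2 + 7 = 9.

July 9, 1976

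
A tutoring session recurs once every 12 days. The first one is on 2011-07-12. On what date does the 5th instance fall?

The 5th occurrence is 4 intervals after the first: 4 × 12 = 48 days after 2011-07-12.
July has 31 days — 19 days to the end of July leaves 29.
29 days into August → 2011-08-29.

2011-08-29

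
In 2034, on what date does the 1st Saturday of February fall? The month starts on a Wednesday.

February 2034 begins on a Wednesday, so the first Saturday is February 4 (3 days later).

2034-02-04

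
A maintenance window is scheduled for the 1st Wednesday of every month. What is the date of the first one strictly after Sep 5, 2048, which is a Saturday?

Oct 7, 2048

Sep 2048 starts on a Tuesday, so its 1st Wednesday is Sep 2, 2048 (1 day in).
That is not after Sep 5, 2048, so look at Oct 2048.
Oct 2048 starts on a Thursday, so its 1st Wednesday is Oct 7, 2048 (6 days in).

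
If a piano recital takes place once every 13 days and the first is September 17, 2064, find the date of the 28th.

The 28th occurrence is 27 intervals after the first: 27 × 13 = 351 days after September 17, 2064.
September has 30 days — 13 days to the end of September leaves 338.
October has 31 days (307 left).
November has 30 days (277 left).
December has 31 days (246 left).
January has 31 days (215 left).
February has 28 days (187 left).
March has 31 days (156 left).
April has 30 days (126 left).
May has 31 days (95 left).
June has 30 days (65 left).
July has 31 days (34 left).
August has 31 days (3 left).
3 days into September → September 3, 2065.

September 3, 2065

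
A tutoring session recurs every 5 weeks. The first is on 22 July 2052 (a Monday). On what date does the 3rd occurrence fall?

30 September 2052

The 3rd occurrence is 2 intervals after the first: 2 × 35 = 70 days after 22 July 2052.
July has 31 days — 9 days to the end of July leaves 61.
August has 31 days (30 left).
30 days into September → 30 September 2052.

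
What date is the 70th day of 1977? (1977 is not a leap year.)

January has 31 days (70 − 31 = 39 remain).
February has 28 days (39 − 28 = 11 remain).
11 into March → March 11.

March 11, 1977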